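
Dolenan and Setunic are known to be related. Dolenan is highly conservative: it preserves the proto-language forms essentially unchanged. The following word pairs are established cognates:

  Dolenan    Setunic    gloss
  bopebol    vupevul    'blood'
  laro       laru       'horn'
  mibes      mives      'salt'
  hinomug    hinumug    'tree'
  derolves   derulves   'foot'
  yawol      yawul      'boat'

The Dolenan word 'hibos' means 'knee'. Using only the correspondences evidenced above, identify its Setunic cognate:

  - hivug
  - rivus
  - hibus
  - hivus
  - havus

hivus

bopebol ~ vupevul — Dolenan b corresponds to Setunic v between vowels (before a back vowel).
bopebol ~ vupevul, derolves ~ derulves — Dolenan o corresponds to Setunic u after a consonant, before a consonant other than r, m, n, p, b, f, v.
Applying these to Dolenan 'hibos':
  hibos → hivos   (b→v between vowels (before a back vowel))
  hivos → hivus   (o→u after a consonant, before a consonant other than r, m, n, p, b, f, v)
So the Setunic cognate is 'hivus'.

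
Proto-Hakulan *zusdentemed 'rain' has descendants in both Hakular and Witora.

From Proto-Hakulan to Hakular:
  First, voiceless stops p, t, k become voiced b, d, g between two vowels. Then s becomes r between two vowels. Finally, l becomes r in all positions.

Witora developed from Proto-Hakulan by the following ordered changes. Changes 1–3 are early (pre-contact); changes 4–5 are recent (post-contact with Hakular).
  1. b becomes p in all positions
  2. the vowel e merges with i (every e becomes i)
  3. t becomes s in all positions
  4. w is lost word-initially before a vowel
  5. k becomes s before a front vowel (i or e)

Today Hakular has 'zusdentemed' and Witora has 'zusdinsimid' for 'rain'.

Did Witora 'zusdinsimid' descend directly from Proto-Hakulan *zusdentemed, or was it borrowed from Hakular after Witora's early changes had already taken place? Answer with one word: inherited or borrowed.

If inherited, *zusdentemed would pass through all of Witora's changes:
Witora: *zusdentemed > zusdintimid > zusdinsimid  (by vowel merger, unconditioned shift)
If borrowed from Hakular 'zusdentemed' after the early changes, it would undergo only the recent ones:
  rule 4 (glide loss): no change (zusdentemed)
  rule 5 (palatalisation): no change (zusdentemed)
  ⇒ as a loan: zusdentemed
Witora 'zusdinsimid' matches the inherited outcome exactly, so it is an inherited cognate, not a loan.

inherited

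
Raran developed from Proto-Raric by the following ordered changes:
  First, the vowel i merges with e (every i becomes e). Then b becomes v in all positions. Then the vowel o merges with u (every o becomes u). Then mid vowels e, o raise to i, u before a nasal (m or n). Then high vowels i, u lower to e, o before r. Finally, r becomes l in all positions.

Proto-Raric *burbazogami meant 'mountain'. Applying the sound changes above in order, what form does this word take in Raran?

volvazugame

Raran: *burbazogami > burbazogame > vurvazogame > vurvazugame > vorvazugame > volvazugame  (by vowel merger, unconditioned shift, vowel merger, pre-rhotic lowering, unconditioned shift)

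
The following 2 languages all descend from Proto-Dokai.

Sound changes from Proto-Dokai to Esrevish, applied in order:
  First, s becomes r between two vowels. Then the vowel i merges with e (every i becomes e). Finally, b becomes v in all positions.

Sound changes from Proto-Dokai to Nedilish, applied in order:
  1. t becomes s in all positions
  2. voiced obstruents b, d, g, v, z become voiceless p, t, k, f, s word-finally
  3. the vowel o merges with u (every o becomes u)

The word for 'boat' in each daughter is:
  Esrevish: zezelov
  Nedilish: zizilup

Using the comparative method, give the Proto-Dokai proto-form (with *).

Position 6: Esrevish has o, Nedilish has u. Esrevish preserves o here (none of its changes turn any other segment into o), so the proto-segment is *o.
Position 2: Esrevish has e, Nedilish has i. Nedilish preserves i here (none of its changes turn any other segment into i), so the proto-segment is *i.
Verify the candidate proto-form against each daughter:
Esrevish: start from *zizilob.
  rule 1: no change — zizilob
  rule 2 (vowel merger): zizilob → zezelob
  rule 3 (unconditioned shift): zezelob → zezelov
  ⇒ Esrevish zezelov
Nedilish: *zizilob
  zizilob (rule 1 does not apply)
  zizilob → zizilop   [final devoicing]
  zizilop → zizilup   [vowel merger]
  giving Nedilish zizilup.
Only *zizilob yields all of Esrevish zezelov, Nedilish zizilup.

*zizilob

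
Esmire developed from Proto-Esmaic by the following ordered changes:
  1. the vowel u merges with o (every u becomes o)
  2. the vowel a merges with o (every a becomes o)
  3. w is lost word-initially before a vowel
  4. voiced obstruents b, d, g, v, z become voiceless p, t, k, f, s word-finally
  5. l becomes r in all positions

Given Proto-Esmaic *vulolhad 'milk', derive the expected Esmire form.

Esmire: start from *vulolhad.
  rule 1 (vowel merger): vulolhad → vololhad
  rule 2 (vowel merger): vololhad → vololhod
  rule 3: no change — vololhod
  rule 4 (final devoicing): vololhod → vololhot
  rule 5 (unconditioned shift): vololhot → vororhot
  ⇒ Esmire vororhot

vororhot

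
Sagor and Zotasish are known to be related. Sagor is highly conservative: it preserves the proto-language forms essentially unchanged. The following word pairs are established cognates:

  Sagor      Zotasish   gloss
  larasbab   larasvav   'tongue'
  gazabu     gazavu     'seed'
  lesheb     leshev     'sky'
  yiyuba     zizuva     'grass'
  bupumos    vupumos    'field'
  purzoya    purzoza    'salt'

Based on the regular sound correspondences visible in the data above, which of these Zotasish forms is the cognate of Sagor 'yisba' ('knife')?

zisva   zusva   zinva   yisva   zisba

zisva

yiyuba ~ zizuva — Sagor y corresponds to Zotasish z word-initially before a front vowel.
larasbab ~ larasvav — Sagor b corresponds to Zotasish v after a consonant, before a back vowel.
Applying these to Sagor 'yisba':
  yisba → zisba   (y→z word-initially before a front vowel)
  zisba → zisva   (b→v after a consonant, before a back vowel)
So the Zotasish cognate is 'zisva'.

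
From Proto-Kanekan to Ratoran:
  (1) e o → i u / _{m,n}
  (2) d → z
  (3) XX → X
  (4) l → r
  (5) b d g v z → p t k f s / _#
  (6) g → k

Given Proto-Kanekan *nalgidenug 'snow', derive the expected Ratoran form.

narkizinuk

Ratoran: *nalgidenug > nalgidinug > nalgizinug > nargizinug > nargizinuk > narkizinuk  (by pre-nasal raising, unconditioned shift, unconditioned shift, final devoicing, unconditioned shift)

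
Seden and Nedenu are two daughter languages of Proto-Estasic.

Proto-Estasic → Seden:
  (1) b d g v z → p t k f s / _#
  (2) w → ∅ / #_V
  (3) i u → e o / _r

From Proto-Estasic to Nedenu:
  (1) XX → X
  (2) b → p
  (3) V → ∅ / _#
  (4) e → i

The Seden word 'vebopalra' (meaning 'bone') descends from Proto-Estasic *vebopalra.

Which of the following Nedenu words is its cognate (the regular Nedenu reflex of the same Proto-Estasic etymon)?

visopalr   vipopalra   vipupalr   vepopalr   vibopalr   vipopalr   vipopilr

Nedenu: *vebopalra
  vebopalra (rule 1 does not apply)
  vebopalra → vepopalra   [unconditioned shift]
  vepopalra → vepopalr   [apocope]
  vepopalr → vipopalr   [vowel merger]
  giving Nedenu vipopalr.
Only 'vipopalr' matches the regular Nedenu development of *vebopalra.

vipopalr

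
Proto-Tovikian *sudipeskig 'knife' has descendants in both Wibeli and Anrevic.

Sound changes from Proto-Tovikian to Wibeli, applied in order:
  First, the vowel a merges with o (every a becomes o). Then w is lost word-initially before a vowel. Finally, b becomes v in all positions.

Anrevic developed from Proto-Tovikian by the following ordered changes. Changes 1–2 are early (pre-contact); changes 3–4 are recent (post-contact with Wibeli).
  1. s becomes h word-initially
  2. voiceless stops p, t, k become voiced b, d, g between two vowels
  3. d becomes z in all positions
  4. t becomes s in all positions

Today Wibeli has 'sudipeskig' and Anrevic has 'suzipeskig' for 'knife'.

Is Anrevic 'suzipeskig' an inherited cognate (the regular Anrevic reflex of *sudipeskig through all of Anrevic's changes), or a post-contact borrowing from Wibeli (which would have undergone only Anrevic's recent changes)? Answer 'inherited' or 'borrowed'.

borrowed

If inherited, *sudipeskig would pass through all of Anrevic's changes:
Anrevic: *sudipeskig > hudipeskig > hudibeskig > huzibeskig  (by debuccalisation, intervocalic voicing, unconditioned shift)
If borrowed from Wibeli 'sudipeskig' after the early changes, it would undergo only the recent ones:
  rule 3 (unconditioned shift): sudipeskig → suzipeskig
  rule 4 (unconditioned shift): no change (suzipeskig)
  ⇒ as a loan: suzipeskig
Anrevic 'suzipeskig' matches the loan outcome 'suzipeskig', not the inherited 'huzibeskig' — it skipped the early Anrevic changes, so it was borrowed from Wibeli.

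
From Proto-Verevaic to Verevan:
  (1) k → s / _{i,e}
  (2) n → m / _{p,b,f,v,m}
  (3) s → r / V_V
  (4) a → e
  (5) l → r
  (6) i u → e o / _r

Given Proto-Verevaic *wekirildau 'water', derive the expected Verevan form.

Verevan: *wekirildau > wesirildau > weririldau > weririldeu > weririrdeu > werererdeu  (by palatalisation, rhotacism, vowel merger, unconditioned shift, pre-rhotic lowering)

werererdeu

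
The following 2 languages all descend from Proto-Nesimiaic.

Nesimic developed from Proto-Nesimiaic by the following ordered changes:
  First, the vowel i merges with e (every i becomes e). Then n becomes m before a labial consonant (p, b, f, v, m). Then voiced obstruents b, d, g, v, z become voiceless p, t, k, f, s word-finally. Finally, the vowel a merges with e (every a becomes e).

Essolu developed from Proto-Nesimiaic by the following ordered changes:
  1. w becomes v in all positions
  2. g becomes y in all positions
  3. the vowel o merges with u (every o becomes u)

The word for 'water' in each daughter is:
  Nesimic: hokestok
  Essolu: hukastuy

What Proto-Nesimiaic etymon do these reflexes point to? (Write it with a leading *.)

Position 8: Nesimic has k, Essolu has y. Taking the neighbouring segments as reconstructed: Nesimic k could go back to *k or *g; Essolu y could go back to *g or *y — the one source consistent with every daughter is *g.
Position 4: Nesimic has e, Essolu has a. Essolu preserves a here (none of its changes turn any other segment into a), so the proto-segment is *a.
Verify the candidate proto-form against each daughter:
Nesimic: *hokastog
  hokastog (rule 1 does not apply)
  hokastog (rule 2 does not apply)
  hokastog → hokastok   [final devoicing]
  hokastok → hokestok   [vowel merger]
  giving Nesimic hokestok.
Essolu: start from *hokastog.
  rule 1: no change — hokastog
  rule 2 (unconditioned shift): hokastog → hokastoy
  rule 3 (vowel merger): hokastoy → hukastuy
  ⇒ Essolu hukastuy
*hokastog is the unique common source.

*hokastog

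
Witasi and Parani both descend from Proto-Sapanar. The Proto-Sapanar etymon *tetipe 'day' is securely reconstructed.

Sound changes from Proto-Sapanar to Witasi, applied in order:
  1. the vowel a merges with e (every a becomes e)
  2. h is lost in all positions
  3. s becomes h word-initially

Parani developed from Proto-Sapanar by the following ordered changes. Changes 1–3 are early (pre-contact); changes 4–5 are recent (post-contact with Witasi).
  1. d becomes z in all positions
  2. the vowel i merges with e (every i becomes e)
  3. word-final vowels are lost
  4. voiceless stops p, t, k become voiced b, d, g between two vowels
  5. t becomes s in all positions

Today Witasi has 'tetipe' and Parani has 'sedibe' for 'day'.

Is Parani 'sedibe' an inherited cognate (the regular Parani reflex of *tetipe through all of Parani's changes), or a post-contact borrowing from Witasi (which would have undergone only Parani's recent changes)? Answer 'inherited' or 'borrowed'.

borrowed

If inherited, *tetipe would pass through all of Parani's changes:
Parani: *tetipe
  tetipe (rule 1 does not apply)
  tetipe → tetepe   [vowel merger]
  tetepe → tetep   [apocope]
  tetep → tedep   [intervocalic voicing]
  tedep → sedep   [unconditioned shift]
  giving Parani sedep.
If borrowed from Witasi 'tetipe' after the early changes, it would undergo only the recent ones:
  rule 4 (intervocalic voicing): tetipe → tedibe
  rule 5 (unconditioned shift): tedibe → sedibe
  ⇒ as a loan: sedibe
Parani 'sedibe' matches the loan outcome 'sedibe', not the inherited 'sedep' — it skipped the early Parani changes, so it was borrowed from Witasi.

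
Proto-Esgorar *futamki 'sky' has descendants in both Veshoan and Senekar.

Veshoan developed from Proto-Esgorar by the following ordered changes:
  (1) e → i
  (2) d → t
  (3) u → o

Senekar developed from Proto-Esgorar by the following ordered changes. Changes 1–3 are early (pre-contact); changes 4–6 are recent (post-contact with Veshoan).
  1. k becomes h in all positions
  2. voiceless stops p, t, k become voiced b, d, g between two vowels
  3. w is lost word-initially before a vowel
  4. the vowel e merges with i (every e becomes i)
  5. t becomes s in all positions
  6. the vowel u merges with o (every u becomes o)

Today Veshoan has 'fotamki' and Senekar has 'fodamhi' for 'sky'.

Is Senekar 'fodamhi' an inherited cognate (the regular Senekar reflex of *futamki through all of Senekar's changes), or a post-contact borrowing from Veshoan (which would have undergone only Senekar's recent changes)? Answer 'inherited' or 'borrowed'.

inherited

If inherited, *futamki would pass through all of Senekar's changes:
Senekar: *futamki
  futamki → futamhi   [unconditioned shift]
  futamhi → fudamhi   [intervocalic voicing]
  fudamhi (rule 3 does not apply)
  fudamhi (rule 4 does not apply)
  fudamhi (rule 5 does not apply)
  fudamhi → fodamhi   [vowel merger]
  giving Senekar fodamhi.
If borrowed from Veshoan 'fotamki' after the early changes, it would undergo only the recent ones:
  rule 4 (vowel merger): no change (fotamki)
  rule 5 (unconditioned shift): fotamki → fosamki
  rule 6 (vowel merger): no change (fosamki)
  ⇒ as a loan: fosamki
Senekar 'fodamhi' matches the inherited outcome exactly, so it is an inherited cognate, not a loan.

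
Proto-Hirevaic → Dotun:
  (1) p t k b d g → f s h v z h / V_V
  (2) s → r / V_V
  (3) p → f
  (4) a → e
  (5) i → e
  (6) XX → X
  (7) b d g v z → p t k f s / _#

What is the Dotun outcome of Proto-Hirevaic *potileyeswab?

foreleyeswep

Dotun: start from *potileyeswab.
  rule 1 (intervocalic lenition): potileyeswab → posileyeswab
  rule 2 (rhotacism): posileyeswab → porileyeswab
  rule 3 (unconditioned shift): porileyeswab → forileyeswab
  rule 4 (vowel merger): forileyeswab → forileyesweb
  rule 5 (vowel merger): forileyesweb → foreleyesweb
  rule 6: no change — foreleyesweb
  rule 7 (final devoicing): foreleyesweb → foreleyeswep
  ⇒ Dotun foreleyeswep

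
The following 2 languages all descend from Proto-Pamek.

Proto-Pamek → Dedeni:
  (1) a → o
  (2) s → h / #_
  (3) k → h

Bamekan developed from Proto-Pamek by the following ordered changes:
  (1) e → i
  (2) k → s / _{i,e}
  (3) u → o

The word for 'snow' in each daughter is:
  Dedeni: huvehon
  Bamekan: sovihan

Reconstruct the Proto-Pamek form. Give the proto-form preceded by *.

*suvehan

Position 6: Dedeni has o, Bamekan has a. Bamekan preserves a here (none of its changes turn any other segment into a), so the proto-segment is *a.
Position 1: Dedeni has h, Bamekan has s. Taking the neighbouring segments as reconstructed: Dedeni h could go back to *k or *s or *h; Bamekan s can only go back to *s — the one source consistent with every daughter is *s.
Continuing position by position gives *suvehan; check it forward:
Dedeni: *suvehan > suvehon > huvehon  (by vowel merger, debuccalisation)
Bamekan: start from *suvehan.
  rule 1 (vowel merger): suvehan → suvihan
  rule 2: no change — suvihan
  rule 3 (vowel merger): suvihan → sovihan
  ⇒ Bamekan sovihan
No other proto-form is consistent with every reflex, so the reconstruction is *suvehan.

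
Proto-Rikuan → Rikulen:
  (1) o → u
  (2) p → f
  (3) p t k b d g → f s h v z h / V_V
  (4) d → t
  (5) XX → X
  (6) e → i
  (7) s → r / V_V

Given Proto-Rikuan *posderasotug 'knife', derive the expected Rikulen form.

Rikulen: *posderasotug
  posderasotug → pusderasutug   [vowel merger]
  pusderasutug → fusderasutug   [unconditioned shift]
  fusderasutug → fusderasusug   [intervocalic lenition]
  fusderasusug → fusterasusug   [unconditioned shift]
  fusterasusug (rule 5 does not apply)
  fusterasusug → fustirasusug   [vowel merger]
  fustirasusug → fustirarurug   [rhotacism]
  giving Rikulen fustirarurug.

fustirarurug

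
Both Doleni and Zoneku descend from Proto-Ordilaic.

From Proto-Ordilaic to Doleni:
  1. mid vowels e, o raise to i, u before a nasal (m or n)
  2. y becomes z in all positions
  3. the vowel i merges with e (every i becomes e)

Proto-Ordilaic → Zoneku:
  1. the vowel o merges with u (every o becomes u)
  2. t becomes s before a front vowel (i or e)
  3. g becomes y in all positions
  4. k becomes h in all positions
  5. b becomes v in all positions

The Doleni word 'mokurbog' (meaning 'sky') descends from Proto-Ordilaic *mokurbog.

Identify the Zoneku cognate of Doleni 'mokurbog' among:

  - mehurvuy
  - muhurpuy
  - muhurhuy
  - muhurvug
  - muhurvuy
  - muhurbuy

muhurvuy

Zoneku: *mokurbog
  mokurbog → mukurbug   [vowel merger]
  mukurbug (rule 2 does not apply)
  mukurbug → mukurbuy   [unconditioned shift]
  mukurbuy → muhurbuy   [unconditioned shift]
  muhurbuy → muhurvuy   [unconditioned shift]
  giving Zoneku muhurvuy.
The other candidates each miss or misapply at least one Zoneku change.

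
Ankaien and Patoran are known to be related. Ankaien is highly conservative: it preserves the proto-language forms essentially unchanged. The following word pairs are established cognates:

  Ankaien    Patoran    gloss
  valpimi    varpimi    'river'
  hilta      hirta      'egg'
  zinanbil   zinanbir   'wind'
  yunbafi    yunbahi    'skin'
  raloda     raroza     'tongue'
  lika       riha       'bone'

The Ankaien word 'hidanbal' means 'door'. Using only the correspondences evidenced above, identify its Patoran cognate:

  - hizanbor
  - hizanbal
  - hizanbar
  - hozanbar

raloda ~ raroza — Ankaien d corresponds to Patoran z between vowels (before a back vowel).
zinanbil ~ zinanbir — Ankaien l corresponds to Patoran r word-finally.
Applying these to Ankaien 'hidanbal':
  hidanbal → hizanbal   (d→z between vowels (before a back vowel))
  hizanbal → hizanbar   (l→r word-finally)
So the Patoran cognate is 'hizanbar'.

hizanbar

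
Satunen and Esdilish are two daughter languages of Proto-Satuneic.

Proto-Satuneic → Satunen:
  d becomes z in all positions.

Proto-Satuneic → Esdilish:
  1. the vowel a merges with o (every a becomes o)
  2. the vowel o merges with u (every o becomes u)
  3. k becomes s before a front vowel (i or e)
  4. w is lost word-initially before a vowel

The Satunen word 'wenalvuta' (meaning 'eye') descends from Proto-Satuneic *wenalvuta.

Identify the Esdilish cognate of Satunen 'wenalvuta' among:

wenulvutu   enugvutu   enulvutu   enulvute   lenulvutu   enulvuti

enulvutu

Esdilish: *wenalvuta > wenolvuto > wenulvutu > enulvutu  (by vowel merger, vowel merger, glide loss)
Only 'enulvutu' matches the regular Esdilish development of *wenalvuta.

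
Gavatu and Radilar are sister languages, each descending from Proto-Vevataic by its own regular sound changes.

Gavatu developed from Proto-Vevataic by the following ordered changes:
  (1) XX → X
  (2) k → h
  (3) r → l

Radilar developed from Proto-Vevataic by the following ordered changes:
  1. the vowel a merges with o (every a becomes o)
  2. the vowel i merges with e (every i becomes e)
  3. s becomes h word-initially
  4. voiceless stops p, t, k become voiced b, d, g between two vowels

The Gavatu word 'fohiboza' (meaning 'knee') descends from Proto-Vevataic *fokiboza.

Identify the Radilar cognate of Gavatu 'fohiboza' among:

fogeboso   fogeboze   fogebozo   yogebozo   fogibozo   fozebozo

Radilar: *fokiboza
  fokiboza → fokibozo   [vowel merger]
  fokibozo → fokebozo   [vowel merger]
  fokebozo (rule 3 does not apply)
  fokebozo → fogebozo   [intervocalic voicing]
  giving Radilar fogebozo.
Only 'fogebozo' matches the regular Radilar development of *fokiboza.

fogebozo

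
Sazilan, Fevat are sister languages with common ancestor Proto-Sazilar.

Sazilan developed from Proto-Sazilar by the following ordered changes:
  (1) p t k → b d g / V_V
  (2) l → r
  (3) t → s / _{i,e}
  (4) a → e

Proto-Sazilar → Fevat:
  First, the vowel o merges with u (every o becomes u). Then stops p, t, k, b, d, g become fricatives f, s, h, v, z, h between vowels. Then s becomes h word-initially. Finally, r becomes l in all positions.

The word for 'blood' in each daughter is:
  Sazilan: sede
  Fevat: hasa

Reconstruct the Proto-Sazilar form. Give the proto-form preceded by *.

Position 1: Sazilan has s, Fevat has h. Taking the neighbouring segments as reconstructed: Sazilan s can only go back to *s; Fevat h could go back to *s or *h — the one source consistent with every daughter is *s.
Position 3: Sazilan has d, Fevat has s. Taking the neighbouring segments as reconstructed: Sazilan d could go back to *t or *d; Fevat s could go back to *t or *s — the one source consistent with every daughter is *t.
Continuing position by position gives *sata; check it forward:
Sazilan: *sata
  sata → sada   [intervocalic voicing]
  sada (rule 2 does not apply)
  sada (rule 3 does not apply)
  sada → sede   [vowel merger]
  giving Sazilan sede.
Fevat: *sata
  sata (rule 1 does not apply)
  sata → sasa   [intervocalic lenition]
  sasa → hasa   [debuccalisation]
  hasa (rule 4 does not apply)
  giving Fevat hasa.
No other proto-form is consistent with every reflex, so the reconstruction is *sata.

*sata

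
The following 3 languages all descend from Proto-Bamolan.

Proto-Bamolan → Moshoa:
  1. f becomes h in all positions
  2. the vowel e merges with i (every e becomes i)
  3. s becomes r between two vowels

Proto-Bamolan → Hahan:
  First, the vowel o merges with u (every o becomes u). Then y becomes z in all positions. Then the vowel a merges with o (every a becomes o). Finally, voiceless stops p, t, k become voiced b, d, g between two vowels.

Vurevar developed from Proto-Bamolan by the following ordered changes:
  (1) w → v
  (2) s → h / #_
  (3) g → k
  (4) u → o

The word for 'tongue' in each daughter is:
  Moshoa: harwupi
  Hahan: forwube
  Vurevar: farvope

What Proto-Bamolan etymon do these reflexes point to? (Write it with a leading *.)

Position 2: Moshoa has a, Hahan has o, Vurevar has a. Moshoa preserves a here (none of its changes turn any other segment into a), so the proto-segment is *a.
Position 7: Moshoa has i, Hahan has e, Vurevar has e. Hahan preserves e here (none of its changes turn any other segment into e), so the proto-segment is *e.
Continuing position by position gives *farwupe; check it forward:
Moshoa: *farwupe > harwupe > harwupi  (by unconditioned shift, vowel merger)
Hahan: *farwupe > forwupe > forwube  (by vowel merger, intervocalic voicing)
Vurevar: *farwupe > farvupe > farvope  (by unconditioned shift, vowel merger)
No other proto-form is consistent with every reflex, so the reconstruction is *farwupe.

*farwupe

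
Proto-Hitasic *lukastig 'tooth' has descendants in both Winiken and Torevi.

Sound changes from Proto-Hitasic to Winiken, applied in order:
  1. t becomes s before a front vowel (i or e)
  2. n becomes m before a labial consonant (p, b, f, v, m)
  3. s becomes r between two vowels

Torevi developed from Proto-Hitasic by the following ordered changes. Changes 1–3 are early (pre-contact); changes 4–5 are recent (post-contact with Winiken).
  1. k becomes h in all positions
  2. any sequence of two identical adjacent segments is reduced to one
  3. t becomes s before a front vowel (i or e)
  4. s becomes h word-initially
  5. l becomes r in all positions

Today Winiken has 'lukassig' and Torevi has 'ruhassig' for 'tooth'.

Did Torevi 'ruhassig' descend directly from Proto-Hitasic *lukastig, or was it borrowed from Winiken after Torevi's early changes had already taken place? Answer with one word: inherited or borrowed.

If inherited, *lukastig would pass through all of Torevi's changes:
Torevi: *lukastig
  lukastig → luhastig   [unconditioned shift]
  luhastig (rule 2 does not apply)
  luhastig → luhassig   [palatalisation]
  luhassig (rule 4 does not apply)
  luhassig → ruhassig   [unconditioned shift]
  giving Torevi ruhassig.
If borrowed from Winiken 'lukassig' after the early changes, it would undergo only the recent ones:
  rule 4 (debuccalisation): no change (lukassig)
  rule 5 (unconditioned shift): lukassig → rukassig
  ⇒ as a loan: rukassig
Torevi 'ruhassig' matches the inherited outcome exactly, so it is an inherited cognate, not a loan.

inherited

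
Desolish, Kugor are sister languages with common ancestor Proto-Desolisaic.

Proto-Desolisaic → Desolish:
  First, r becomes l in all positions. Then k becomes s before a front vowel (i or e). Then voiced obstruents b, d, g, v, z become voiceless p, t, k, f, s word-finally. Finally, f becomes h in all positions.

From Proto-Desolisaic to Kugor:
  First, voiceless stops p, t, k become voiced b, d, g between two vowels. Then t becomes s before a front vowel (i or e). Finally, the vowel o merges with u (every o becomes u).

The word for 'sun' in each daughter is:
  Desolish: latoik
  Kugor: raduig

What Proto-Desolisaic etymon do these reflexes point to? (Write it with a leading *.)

*ratoig

Position 3: Desolish has t, Kugor has d. Taking the neighbouring segments as reconstructed: Desolish t can only go back to *t; Kugor d could go back to *t or *d — the one source consistent with every daughter is *t.
Position 6: Desolish has k, Kugor has g. Taking the neighbouring segments as reconstructed: Desolish k could go back to *k or *g; Kugor g can only go back to *g — the one source consistent with every daughter is *g.
Position 4: Desolish has o, Kugor has u. Desolish preserves o here (none of its changes turn any other segment into o), so the proto-segment is *o.
This points to *ratoig. Verify forward in each daughter:
Desolish: *ratoig
  ratoig → latoig   [unconditioned shift]
  latoig (rule 2 does not apply)
  latoig → latoik   [final devoicing]
  latoik (rule 4 does not apply)
  giving Desolish latoik.
Kugor: *ratoig
  ratoig → radoig   [intervocalic voicing]
  radoig (rule 2 does not apply)
  radoig → raduig   [vowel merger]
  giving Kugor raduig.
Only *ratoig yields all of Desolish latoik, Kugor raduig.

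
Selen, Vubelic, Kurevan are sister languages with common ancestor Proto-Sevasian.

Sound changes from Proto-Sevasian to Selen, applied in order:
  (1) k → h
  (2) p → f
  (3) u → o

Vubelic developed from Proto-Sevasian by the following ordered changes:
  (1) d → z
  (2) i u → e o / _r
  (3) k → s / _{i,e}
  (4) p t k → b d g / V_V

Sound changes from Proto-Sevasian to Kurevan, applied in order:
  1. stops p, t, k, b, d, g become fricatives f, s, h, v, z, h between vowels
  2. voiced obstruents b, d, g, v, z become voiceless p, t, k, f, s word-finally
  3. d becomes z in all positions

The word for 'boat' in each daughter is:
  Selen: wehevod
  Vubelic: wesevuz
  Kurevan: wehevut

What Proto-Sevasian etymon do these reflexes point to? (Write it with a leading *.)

*wekevud

Position 6: Selen has o, Vubelic has u, Kurevan has u. Vubelic preserves u here (none of its changes turn any other segment into u), so the proto-segment is *u.
Position 7: Selen has d, Vubelic has z, Kurevan has t. Selen preserves d here (none of its changes turn any other segment into d), so the proto-segment is *d.
Verify the candidate proto-form against each daughter:
Selen: *wekevud > wehevud > wehevod  (by unconditioned shift, vowel merger)
Vubelic: *wekevud > wekevuz > wesevuz  (by unconditioned shift, palatalisation)
Kurevan: *wekevud > wehevud > wehevut  (by intervocalic lenition, final devoicing)
*wekevud is the unique common source.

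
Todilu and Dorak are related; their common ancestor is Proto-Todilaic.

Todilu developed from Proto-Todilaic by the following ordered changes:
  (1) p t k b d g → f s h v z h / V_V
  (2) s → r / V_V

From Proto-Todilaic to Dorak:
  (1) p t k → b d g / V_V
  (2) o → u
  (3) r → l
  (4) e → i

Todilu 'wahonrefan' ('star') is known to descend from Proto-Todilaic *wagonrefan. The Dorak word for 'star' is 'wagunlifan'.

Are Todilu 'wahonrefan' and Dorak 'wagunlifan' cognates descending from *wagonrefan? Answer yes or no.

Derive the expected Dorak reflex of *wagonrefan:
Dorak: start from *wagonrefan.
  rule 1: no change — wagonrefan
  rule 2 (vowel merger): wagonrefan → wagunrefan
  rule 3 (unconditioned shift): wagunrefan → wagunlefan
  rule 4 (vowel merger): wagunlefan → wagunlifan
  ⇒ Dorak wagunlifan
Dorak 'wagunlifan' matches the regular reflex exactly, so the pair is cognate.

yes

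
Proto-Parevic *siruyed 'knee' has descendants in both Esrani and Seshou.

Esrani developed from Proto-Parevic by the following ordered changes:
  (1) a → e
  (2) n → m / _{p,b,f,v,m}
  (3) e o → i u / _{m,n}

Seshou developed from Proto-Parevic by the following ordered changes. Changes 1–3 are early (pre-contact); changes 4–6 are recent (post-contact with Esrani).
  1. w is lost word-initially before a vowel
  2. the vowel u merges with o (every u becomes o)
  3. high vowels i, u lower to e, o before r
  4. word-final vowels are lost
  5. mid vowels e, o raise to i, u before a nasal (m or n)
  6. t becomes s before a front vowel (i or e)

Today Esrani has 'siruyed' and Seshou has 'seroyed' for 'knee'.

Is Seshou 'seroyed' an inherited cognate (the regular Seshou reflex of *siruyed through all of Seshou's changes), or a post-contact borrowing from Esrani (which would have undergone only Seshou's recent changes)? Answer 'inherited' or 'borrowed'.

inherited

If inherited, *siruyed would pass through all of Seshou's changes:
Seshou: start from *siruyed.
  rule 1: no change — siruyed
  rule 2 (vowel merger): siruyed → siroyed
  rule 3 (pre-rhotic lowering): siroyed → seroyed
  rule 4: no change — seroyed
  rule 5: no change — seroyed
  rule 6: no change — seroyed
  ⇒ Seshou seroyed
If borrowed from Esrani 'siruyed' after the early changes, it would undergo only the recent ones:
  rule 4 (apocope): no change (siruyed)
  rule 5 (pre-nasal raising): no change (siruyed)
  rule 6 (palatalisation): no change (siruyed)
  ⇒ as a loan: siruyed
Seshou 'seroyed' matches the inherited outcome exactly, so it is an inherited cognate, not a loan.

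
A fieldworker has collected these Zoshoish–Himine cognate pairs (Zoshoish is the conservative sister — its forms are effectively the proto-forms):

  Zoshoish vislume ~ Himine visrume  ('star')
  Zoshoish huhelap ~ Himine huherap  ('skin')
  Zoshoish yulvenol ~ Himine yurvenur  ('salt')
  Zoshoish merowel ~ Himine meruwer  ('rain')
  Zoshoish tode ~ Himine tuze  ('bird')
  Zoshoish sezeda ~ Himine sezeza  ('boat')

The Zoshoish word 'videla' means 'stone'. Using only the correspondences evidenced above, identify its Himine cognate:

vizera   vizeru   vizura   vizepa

tode ~ tuze — Zoshoish d corresponds to Himine z between vowels (before a front vowel).
huhelap ~ huherap — Zoshoish l corresponds to Himine r between vowels (before a back vowel).
Applying these to Zoshoish 'videla':
  videla → vizela   (d→z between vowels (before a front vowel))
  vizela → vizera   (l→r between vowels (before a back vowel))
So the Himine cognate is 'vizera'.

vizera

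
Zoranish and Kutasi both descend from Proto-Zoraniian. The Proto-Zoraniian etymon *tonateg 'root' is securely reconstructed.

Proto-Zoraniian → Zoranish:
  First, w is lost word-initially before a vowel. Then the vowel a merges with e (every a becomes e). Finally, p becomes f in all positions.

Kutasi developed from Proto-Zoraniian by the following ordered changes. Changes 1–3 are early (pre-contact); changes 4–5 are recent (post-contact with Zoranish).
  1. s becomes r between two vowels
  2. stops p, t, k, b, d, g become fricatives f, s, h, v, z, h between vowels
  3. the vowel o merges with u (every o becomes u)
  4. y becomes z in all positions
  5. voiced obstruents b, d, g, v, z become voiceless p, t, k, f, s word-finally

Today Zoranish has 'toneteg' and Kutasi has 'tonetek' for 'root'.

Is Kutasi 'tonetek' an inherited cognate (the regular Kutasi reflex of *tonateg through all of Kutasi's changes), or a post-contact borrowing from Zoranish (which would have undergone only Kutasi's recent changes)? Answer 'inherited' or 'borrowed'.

If inherited, *tonateg would pass through all of Kutasi's changes:
Kutasi: *tonateg > tonaseg > tunaseg > tunasek  (by intervocalic lenition, vowel merger, final devoicing)
If borrowed from Zoranish 'toneteg' after the early changes, it would undergo only the recent ones:
  rule 4 (unconditioned shift): no change (toneteg)
  rule 5 (final devoicing): toneteg → tonetek
  ⇒ as a loan: tonetek
Kutasi 'tonetek' matches the loan outcome 'tonetek', not the inherited 'tunasek' — it skipped the early Kutasi changes, so it was borrowed from Zoranish.

borrowed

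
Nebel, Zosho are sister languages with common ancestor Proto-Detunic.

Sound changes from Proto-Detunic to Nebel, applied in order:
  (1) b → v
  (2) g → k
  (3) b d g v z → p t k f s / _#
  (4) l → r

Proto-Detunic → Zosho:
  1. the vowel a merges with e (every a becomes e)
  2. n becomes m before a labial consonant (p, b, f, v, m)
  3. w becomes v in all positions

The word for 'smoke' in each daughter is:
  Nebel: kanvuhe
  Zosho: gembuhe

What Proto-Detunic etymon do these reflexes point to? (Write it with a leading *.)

*ganbuhe

Position 2: Nebel has a, Zosho has e. Nebel preserves a here (none of its changes turn any other segment into a), so the proto-segment is *a.
Position 1: Nebel has k, Zosho has g. Zosho preserves g here (none of its changes turn any other segment into g), so the proto-segment is *g.
Continuing position by position gives *ganbuhe; check it forward:
Nebel: *ganbuhe > ganvuhe > kanvuhe  (by unconditioned shift, unconditioned shift)
Zosho: *ganbuhe > genbuhe > gembuhe  (by vowel merger, nasal place assimilation)
No other proto-form is consistent with every reflex, so the reconstruction is *ganbuhe.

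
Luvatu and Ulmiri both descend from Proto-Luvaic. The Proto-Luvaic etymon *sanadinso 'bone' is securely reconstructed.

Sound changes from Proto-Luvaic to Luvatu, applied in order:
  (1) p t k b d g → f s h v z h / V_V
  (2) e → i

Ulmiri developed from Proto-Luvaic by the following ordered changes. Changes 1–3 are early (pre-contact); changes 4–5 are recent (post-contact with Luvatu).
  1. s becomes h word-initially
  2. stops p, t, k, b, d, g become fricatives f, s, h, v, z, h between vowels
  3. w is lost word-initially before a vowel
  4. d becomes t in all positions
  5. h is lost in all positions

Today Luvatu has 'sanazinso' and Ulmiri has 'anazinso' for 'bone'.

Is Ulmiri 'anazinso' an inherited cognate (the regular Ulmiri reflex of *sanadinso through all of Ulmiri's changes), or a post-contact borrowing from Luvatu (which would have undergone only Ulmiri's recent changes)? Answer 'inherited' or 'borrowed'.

If inherited, *sanadinso would pass through all of Ulmiri's changes:
Ulmiri: *sanadinso
  sanadinso → hanadinso   [debuccalisation]
  hanadinso → hanazinso   [intervocalic lenition]
  hanazinso (rule 3 does not apply)
  hanazinso (rule 4 does not apply)
  hanazinso → anazinso   [h-loss]
  giving Ulmiri anazinso.
If borrowed from Luvatu 'sanazinso' after the early changes, it would undergo only the recent ones:
  rule 4 (unconditioned shift): no change (sanazinso)
  rule 5 (h-loss): no change (sanazinso)
  ⇒ as a loan: sanazinso
Ulmiri 'anazinso' matches the inherited outcome exactly, so it is an inherited cognate, not a loan.

inherited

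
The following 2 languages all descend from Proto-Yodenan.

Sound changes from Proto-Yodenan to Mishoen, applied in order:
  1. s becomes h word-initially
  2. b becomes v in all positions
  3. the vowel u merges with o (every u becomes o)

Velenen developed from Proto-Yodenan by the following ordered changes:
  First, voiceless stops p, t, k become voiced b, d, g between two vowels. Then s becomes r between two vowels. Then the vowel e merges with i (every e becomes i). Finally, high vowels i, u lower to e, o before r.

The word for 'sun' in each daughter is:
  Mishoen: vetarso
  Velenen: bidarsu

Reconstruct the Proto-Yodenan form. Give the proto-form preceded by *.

Position 2: Mishoen has e, Velenen has i. Mishoen preserves e here (none of its changes turn any other segment into e), so the proto-segment is *e.
Position 1: Mishoen has v, Velenen has b. Taking the neighbouring segments as reconstructed: Mishoen v could go back to *b or *v; Velenen b can only go back to *b — the one source consistent with every daughter is *b.
Verify the candidate proto-form against each daughter:
Mishoen: *betarsu
  betarsu (rule 1 does not apply)
  betarsu → vetarsu   [unconditioned shift]
  vetarsu → vetarso   [vowel merger]
  giving Mishoen vetarso.
Velenen: start from *betarsu.
  rule 1 (intervocalic voicing): betarsu → bedarsu
  rule 2: no change — bedarsu
  rule 3 (vowel merger): bedarsu → bidarsu
  rule 4: no change — bidarsu
  ⇒ Velenen bidarsu
No other proto-form is consistent with every reflex, so the reconstruction is *betarsu.

*betarsu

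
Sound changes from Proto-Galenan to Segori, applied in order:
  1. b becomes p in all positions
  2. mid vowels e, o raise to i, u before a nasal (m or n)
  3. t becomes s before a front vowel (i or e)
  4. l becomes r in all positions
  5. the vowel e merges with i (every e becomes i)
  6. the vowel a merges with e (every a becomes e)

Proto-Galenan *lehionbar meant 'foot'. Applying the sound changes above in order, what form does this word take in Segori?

rihiunper

Segori: *lehionbar
  lehionbar → lehionpar   [unconditioned shift]
  lehionpar → lehiunpar   [pre-nasal raising]
  lehiunpar (rule 3 does not apply)
  lehiunpar → rehiunpar   [unconditioned shift]
  rehiunpar → rihiunpar   [vowel merger]
  rihiunpar → rihiunper   [vowel merger]
  giving Segori rihiunper.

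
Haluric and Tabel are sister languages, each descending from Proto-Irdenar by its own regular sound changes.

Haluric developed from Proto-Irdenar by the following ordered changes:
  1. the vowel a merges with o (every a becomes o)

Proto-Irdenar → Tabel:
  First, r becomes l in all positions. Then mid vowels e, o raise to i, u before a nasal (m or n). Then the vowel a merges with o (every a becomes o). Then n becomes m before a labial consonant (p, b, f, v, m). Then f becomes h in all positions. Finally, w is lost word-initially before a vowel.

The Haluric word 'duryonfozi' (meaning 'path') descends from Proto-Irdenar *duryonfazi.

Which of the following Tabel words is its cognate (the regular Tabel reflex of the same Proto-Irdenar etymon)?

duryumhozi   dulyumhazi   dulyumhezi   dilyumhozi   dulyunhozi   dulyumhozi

Tabel: *duryonfazi > dulyonfazi > dulyunfazi > dulyunfozi > dulyumfozi > dulyumhozi  (by unconditioned shift, pre-nasal raising, vowel merger, nasal place assimilation, unconditioned shift)

dulyumhozi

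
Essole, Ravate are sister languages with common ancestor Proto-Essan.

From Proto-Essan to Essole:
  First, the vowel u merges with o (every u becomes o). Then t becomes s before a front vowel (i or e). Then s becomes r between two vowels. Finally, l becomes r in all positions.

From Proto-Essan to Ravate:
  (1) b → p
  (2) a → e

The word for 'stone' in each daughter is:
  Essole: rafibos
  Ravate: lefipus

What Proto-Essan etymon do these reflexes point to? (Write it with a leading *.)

Position 5: Essole has b, Ravate has p. Essole preserves b here (none of its changes turn any other segment into b), so the proto-segment is *b.
Position 2: Essole has a, Ravate has e. Essole preserves a here (none of its changes turn any other segment into a), so the proto-segment is *a.
Position 6: Essole has o, Ravate has u. Ravate preserves u here (none of its changes turn any other segment into u), so the proto-segment is *u.
Verify the candidate proto-form against each daughter:
Essole: *lafibus
  lafibus → lafibos   [vowel merger]
  lafibos (rule 2 does not apply)
  lafibos (rule 3 does not apply)
  lafibos → rafibos   [unconditioned shift]
  giving Essole rafibos.
Ravate: *lafibus > lafipus > lefipus  (by unconditioned shift, vowel merger)
*lafibus is the unique common source.

*lafibus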